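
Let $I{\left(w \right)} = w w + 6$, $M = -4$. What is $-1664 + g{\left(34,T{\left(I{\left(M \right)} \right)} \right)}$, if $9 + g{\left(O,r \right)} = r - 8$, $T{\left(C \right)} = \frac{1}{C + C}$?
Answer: $- \frac{73963}{44} \approx -1681.0$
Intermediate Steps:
$I{\left(w \right)} = 6 + w^{2}$ ($I{\left(w \right)} = w^{2} + 6 = 6 + w^{2}$)
$T{\left(C \right)} = \frac{1}{2 C}$
$g{\left(O,r \right)} = -17 + r$ ($g{\left(O,r \right)} = -9 + \left(r - 8\right) = -9 + \left(-8 + r\right) = -17 + r$)
$-1664 + g{\left(34,T{\left(I{\left(M \right)} \right)} \right)} = -1664 - \left(17 - \frac{1}{2 \left(6 + \left(-4\right)^{2}\right)}\right) = -1664 - \left(17 - \frac{1}{2 \left(6 + 16\right)}\right) = -1664 - \left(17 - \frac{1}{2 \cdot 22}\right) = -1664 + \left(-17 + \frac{1}{2} \cdot \frac{1}{22}\right) = -1664 + \left(-17 + \frac{1}{44}\right) = -1664 - \frac{747}{44} = - \frac{73963}{44}$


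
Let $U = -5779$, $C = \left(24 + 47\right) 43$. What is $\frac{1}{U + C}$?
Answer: $- \frac{1}{2726} \approx -0.00036684$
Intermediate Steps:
$C = 3053$ ($C = 71 \cdot 43 = 3053$)
$\frac{1}{U + C} = \frac{1}{-5779 + 3053} = \frac{1}{-2726} = - \frac{1}{2726}$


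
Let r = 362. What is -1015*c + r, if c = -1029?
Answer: 1044797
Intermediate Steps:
-1015*c + r = -1015*(-1029) + 362 = 1044435 + 362 = 1044797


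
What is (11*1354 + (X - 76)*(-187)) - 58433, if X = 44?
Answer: -37555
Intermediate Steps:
(11*1354 + (X - 76)*(-187)) - 58433 = (11*1354 + (44 - 76)*(-187)) - 58433 = (14894 - 32*(-187)) - 58433 = (14894 + 5984) - 58433 = 20878 - 58433 = -37555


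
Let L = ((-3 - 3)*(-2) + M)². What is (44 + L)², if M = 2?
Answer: 57600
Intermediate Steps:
L = 196 (L = ((-3 - 3)*(-2) + 2)² = (-6*(-2) + 2)² = (12 + 2)² = 14² = 196)
(44 + L)² = (44 + 196)² = 240² = 57600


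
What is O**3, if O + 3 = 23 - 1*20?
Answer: 0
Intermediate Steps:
O = 0 (O = -3 + (23 - 1*20) = -3 + (23 - 20) = -3 + 3 = 0)
O**3 = 0**3 = 0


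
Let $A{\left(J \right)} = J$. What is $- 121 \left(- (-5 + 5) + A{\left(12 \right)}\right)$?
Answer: $-1452$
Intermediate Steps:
$- 121 \left(- (-5 + 5) + A{\left(12 \right)}\right) = - 121 \left(- (-5 + 5) + 12\right) = - 121 \left(\left(-1\right) 0 + 12\right) = - 121 \left(0 + 12\right) = \left(-121\right) 12 = -1452$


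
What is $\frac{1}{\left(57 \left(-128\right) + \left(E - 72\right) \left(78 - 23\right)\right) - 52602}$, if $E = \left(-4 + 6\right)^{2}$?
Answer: $- \frac{1}{63638} \approx -1.5714 \cdot 10^{-5}$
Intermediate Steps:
$E = 4$ ($E = 2^{2} = 4$)
$\frac{1}{\left(57 \left(-128\right) + \left(E - 72\right) \left(78 - 23\right)\right) - 52602} = \frac{1}{\left(57 \left(-128\right) + \left(4 - 72\right) \left(78 - 23\right)\right) - 52602} = \frac{1}{\left(-7296 - 3740\right) - 52602} = \frac{1}{-11036 - 52602} = \frac{1}{-63638} = - \frac{1}{63638}$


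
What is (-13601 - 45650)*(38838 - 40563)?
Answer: 102207975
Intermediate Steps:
(-13601 - 45650)*(38838 - 40563) = -59251*(-1725) = 102207975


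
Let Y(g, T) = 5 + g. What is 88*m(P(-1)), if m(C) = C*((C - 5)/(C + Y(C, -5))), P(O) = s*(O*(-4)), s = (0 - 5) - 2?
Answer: -27104/17 ≈ -1594.4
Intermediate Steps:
s = -7 (s = -5 - 2 = -7)
P(O) = 28*O (P(O) = -7*O*(-4) = -(-28)*O = 28*O)
m(C) = C*(-5 + C)/(5 + 2*C) (m(C) = C*((C - 5)/(C + (5 + C))) = C*((-5 + C)/(5 + 2*C)) = C*(-5 + C)/(5 + 2*C))
88*m(P(-1)) = 88*((28*(-1))*(-5 + 28*(-1))/(5 + 2*(28*(-1)))) = 88*(-28*(-5 - 28)/(5 + 2*(-28))) = 88*(-28*(-33)/(5 - 56)) = 88*(-28*(-33)/(-51)) = 88*(-28*(-1/51)*(-33)) = 88*(-308/17) = -27104/17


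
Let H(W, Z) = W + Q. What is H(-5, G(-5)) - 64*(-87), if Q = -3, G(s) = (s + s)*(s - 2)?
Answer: 5560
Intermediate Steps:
G(s) = 2*s*(-2 + s) (G(s) = (2*s)*(-2 + s) = 2*s*(-2 + s))
H(W, Z) = -3 + W (H(W, Z) = W - 3 = -3 + W)
H(-5, G(-5)) - 64*(-87) = (-3 - 5) - 64*(-87) = -8 + 5568 = 5560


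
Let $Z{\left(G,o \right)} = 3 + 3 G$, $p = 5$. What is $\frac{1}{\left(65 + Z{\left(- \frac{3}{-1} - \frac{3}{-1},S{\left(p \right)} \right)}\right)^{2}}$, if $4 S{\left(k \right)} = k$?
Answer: $\frac{1}{7396} \approx 0.00013521$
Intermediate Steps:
$S{\left(k \right)} = \frac{k}{4}$
$\frac{1}{\left(65 + Z{\left(- \frac{3}{-1} - \frac{3}{-1},S{\left(p \right)} \right)}\right)^{2}} = \frac{1}{\left(65 + \left(3 + 3 \left(- \frac{3}{-1} - \frac{3}{-1}\right)\right)\right)^{2}} = \frac{1}{\left(65 + \left(3 + 3 \left(\left(-3\right) \left(-1\right) - -3\right)\right)\right)^{2}} = \frac{1}{\left(65 + \left(3 + 3 \left(3 + 3\right)\right)\right)^{2}} = \frac{1}{\left(65 + \left(3 + 3 \cdot 6\right)\right)^{2}} = \frac{1}{\left(65 + \left(3 + 18\right)\right)^{2}} = \frac{1}{\left(65 + 21\right)^{2}} = \frac{1}{86^{2}} = \frac{1}{7396}$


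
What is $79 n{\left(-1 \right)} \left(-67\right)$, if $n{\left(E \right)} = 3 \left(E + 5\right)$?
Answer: $-63516$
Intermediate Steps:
$n{\left(E \right)} = 15 + 3 E$ ($n{\left(E \right)} = 3 \left(5 + E\right) = 15 + 3 E$)
$79 n{\left(-1 \right)} \left(-67\right) = 79 \left(15 + 3 \left(-1\right)\right) \left(-67\right) = 79 \left(15 - 3\right) \left(-67\right) = 79 \cdot 12 \left(-67\right) = 948 \left(-67\right) = -63516$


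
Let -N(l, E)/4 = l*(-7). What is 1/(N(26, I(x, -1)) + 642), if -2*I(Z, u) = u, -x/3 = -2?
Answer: 1/1370 ≈ 0.00072993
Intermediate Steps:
x = 6 (x = -3*(-2) = 6)
I(Z, u) = -u/2
N(l, E) = 28*l (N(l, E) = -4*l*(-7) = -(-28)*l = 28*l)
1/(N(26, I(x, -1)) + 642) = 1/(28*26 + 642) = 1/(728 + 642) = 1/1370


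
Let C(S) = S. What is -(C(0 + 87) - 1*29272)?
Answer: 29185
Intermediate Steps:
-(C(0 + 87) - 1*29272) = -((0 + 87) - 1*29272) = -(87 - 29272) = -1*(-29185) = 29185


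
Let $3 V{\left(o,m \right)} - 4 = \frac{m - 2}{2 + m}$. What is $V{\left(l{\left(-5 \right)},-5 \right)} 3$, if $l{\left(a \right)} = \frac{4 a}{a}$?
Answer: $\frac{19}{3} \approx 6.3333$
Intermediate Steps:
$l{\left(a \right)} = 4$
$V{\left(o,m \right)} = \frac{4}{3} + \frac{-2 + m}{3 \left(2 + m\right)}$ ($V{\left(o,m \right)} = \frac{4}{3} + \frac{\left(m - 2\right) \frac{1}{2 + m}}{3} = \frac{4}{3} + \frac{\left(-2 + m\right) \frac{1}{2 + m}}{3} = \frac{4}{3} + \frac{\frac{1}{2 + m} \left(-2 + m\right)}{3} = \frac{4}{3} + \frac{-2 + m}{3 \left(2 + m\right)}$)
$V{\left(l{\left(-5 \right)},-5 \right)} 3 = \frac{6 + 5 \left(-5\right)}{3 \left(2 - 5\right)} 3 = \frac{6 - 25}{3 \left(-3\right)} 3 = \frac{1}{3} \left(- \frac{1}{3}\right) \left(-19\right) 3 = \frac{19}{9} \cdot 3 = \frac{19}{3}$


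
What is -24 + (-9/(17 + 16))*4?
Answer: -276/11 ≈ -25.091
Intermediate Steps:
-24 + (-9/(17 + 16))*4 = -24 + (-9/33)*4 = -24 + ((1/33)*(-9))*4 = -24 - 3/11*4 = -24 - 12/11 = -276/11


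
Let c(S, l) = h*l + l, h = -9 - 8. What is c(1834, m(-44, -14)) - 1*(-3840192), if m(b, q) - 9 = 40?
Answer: 3839408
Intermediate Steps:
h = -17
m(b, q) = 49 (m(b, q) = 9 + 40 = 49)
c(S, l) = -16*l (c(S, l) = -17*l + l = -16*l)
c(1834, m(-44, -14)) - 1*(-3840192) = -16*49 - 1*(-3840192) = -784 + 3840192 = 3839408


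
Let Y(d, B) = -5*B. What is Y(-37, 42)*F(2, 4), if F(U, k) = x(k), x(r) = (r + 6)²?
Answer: -21000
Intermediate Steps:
x(r) = (6 + r)²
F(U, k) = (6 + k)²
Y(-37, 42)*F(2, 4) = (-5*42)*(6 + 4)² = -210*10² = -210*100 = -21000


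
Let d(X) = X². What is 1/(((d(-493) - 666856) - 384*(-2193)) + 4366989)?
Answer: 1/4785294 ≈ 2.0897e-7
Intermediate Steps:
1/(((d(-493) - 666856) - 384*(-2193)) + 4366989) = 1/((((-493)² - 666856) - 384*(-2193)) + 4366989) = 1/(((243049 - 666856) + 842112) + 4366989) = 1/((-423807 + 842112) + 4366989) = 1/(418305 + 4366989) = 1/4785294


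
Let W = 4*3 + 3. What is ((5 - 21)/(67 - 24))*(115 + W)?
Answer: -2080/43 ≈ -48.372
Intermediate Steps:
W = 15 (W = 12 + 3 = 15)
((5 - 21)/(67 - 24))*(115 + W) = ((5 - 21)/(67 - 24))*(115 + 15) = -16/43*130 = -2080/43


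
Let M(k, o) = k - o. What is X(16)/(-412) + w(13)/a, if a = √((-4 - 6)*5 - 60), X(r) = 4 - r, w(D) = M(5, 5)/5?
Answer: 3/103 ≈ 0.029126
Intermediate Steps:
w(D) = 0 (w(D) = (5 - 1*5)/5 = (5 - 5)*(⅕) = 0*(⅕) = 0)
a = I*√110 (a = √(-10*5 - 60) = √(-50 - 60) = √(-110) = I*√110 ≈ 10.488*I)
X(16)/(-412) + w(13)/a = (4 - 1*16)/(-412) + 0/((I*√110)) = (4 - 16)*(-1/412) + 0*(-I*√110/110) = -12*(-1/412) + 0 = 3/103 + 0 = 3/103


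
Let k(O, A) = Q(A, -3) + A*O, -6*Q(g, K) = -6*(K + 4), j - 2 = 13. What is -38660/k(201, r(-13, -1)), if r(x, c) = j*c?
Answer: 19330/1507 ≈ 12.827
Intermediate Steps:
j = 15 (j = 2 + 13 = 15)
Q(g, K) = 4 + K (Q(g, K) = -(-1)*6*(K + 4)/6 = -(-1)*6*(4 + K)/6 = -(-1)*(24 + 6*K)/6 = -(-24 - 6*K)/6 = 4 + K)
r(x, c) = 15*c
k(O, A) = 1 + A*O (k(O, A) = (4 - 3) + A*O = 1 + A*O)
-38660/k(201, r(-13, -1)) = -38660/(1 + (15*(-1))*201) = -38660/(1 - 15*201) = -38660/(1 - 3015) = -38660/(-3014) = -38660*(-1/3014) = 19330/1507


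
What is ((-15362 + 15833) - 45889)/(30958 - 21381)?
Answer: -45418/9577 ≈ -4.7424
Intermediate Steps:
((-15362 + 15833) - 45889)/(30958 - 21381) = (471 - 45889)/9577 = -45418*1/9577 = -45418/9577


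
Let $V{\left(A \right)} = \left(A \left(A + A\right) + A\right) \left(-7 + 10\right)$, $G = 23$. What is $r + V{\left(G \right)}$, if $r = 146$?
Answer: $3389$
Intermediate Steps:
$V{\left(A \right)} = 3 A + 6 A^{2}$ ($V{\left(A \right)} = \left(A 2 A + A\right) 3 = \left(2 A^{2} + A\right) 3 = \left(A + 2 A^{2}\right) 3 = 3 A + 6 A^{2}$)
$r + V{\left(G \right)} = 146 + 3 \cdot 23 \left(1 + 2 \cdot 23\right) = 146 + 3 \cdot 23 \left(1 + 46\right) = 146 + 3 \cdot 23 \cdot 47 = 146 + 3243 = 3389$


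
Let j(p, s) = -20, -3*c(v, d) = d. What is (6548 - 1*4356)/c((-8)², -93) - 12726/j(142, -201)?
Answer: 219173/310 ≈ 707.01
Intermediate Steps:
c(v, d) = -d/3
(6548 - 1*4356)/c((-8)², -93) - 12726/j(142, -201) = (6548 - 1*4356)/((-⅓*(-93))) - 12726/(-20) = (6548 - 4356)/31 - 12726*(-1/20) = 2192*(1/31) + 6363/10 = 2192/31 + 6363/10 = 219173/310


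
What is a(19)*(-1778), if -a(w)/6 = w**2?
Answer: 3851148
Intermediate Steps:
a(w) = -6*w**2
a(19)*(-1778) = -6*19**2*(-1778) = -6*361*(-1778) = -2166*(-1778) = 3851148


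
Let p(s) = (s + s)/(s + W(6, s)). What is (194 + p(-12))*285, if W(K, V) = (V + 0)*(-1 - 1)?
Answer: 54720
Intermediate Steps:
W(K, V) = -2*V (W(K, V) = V*(-2) = -2*V)
p(s) = -2 (p(s) = (s + s)/(s - 2*s) = (2*s)/((-s)) = (2*s)*(-1/s) = -2)
(194 + p(-12))*285 = (194 - 2)*285 = 192*285 = 54720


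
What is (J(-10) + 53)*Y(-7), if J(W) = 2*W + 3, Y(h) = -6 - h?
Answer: 36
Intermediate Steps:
J(W) = 3 + 2*W
(J(-10) + 53)*Y(-7) = ((3 + 2*(-10)) + 53)*(-6 - 1*(-7)) = ((3 - 20) + 53)*(-6 + 7) = (-17 + 53)*1 = 36*1 = 36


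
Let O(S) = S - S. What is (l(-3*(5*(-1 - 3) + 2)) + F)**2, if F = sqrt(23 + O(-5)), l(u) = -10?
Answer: (10 - sqrt(23))**2 ≈ 27.083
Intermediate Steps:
O(S) = 0
F = sqrt(23) (F = sqrt(23 + 0) = sqrt(23) ≈ 4.7958)
(l(-3*(5*(-1 - 3) + 2)) + F)**2 = (-10 + sqrt(23))**2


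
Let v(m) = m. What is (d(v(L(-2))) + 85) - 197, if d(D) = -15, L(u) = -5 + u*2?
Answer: -127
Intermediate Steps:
L(u) = -5 + 2*u
(d(v(L(-2))) + 85) - 197 = (-15 + 85) - 197 = 70 - 197 = -127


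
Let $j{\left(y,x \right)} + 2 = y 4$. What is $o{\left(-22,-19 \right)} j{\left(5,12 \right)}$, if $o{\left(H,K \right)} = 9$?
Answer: $162$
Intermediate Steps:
$j{\left(y,x \right)} = -2 + 4 y$ ($j{\left(y,x \right)} = -2 + y 4 = -2 + 4 y$)
$o{\left(-22,-19 \right)} j{\left(5,12 \right)} = 9 \left(-2 + 4 \cdot 5\right) = 9 \left(-2 + 20\right) = 9 \cdot 18 = 162$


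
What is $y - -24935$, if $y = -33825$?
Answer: $-8890$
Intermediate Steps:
$y - -24935 = -33825 - -24935 = -33825 + 24935 = -8890$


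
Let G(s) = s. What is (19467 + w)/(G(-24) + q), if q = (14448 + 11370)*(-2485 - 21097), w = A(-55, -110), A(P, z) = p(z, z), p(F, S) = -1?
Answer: -9733/304420050 ≈ -3.1972e-5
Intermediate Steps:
A(P, z) = -1
w = -1
q = -608840076 (q = 25818*(-23582) = -608840076)
(19467 + w)/(G(-24) + q) = (19467 - 1)/(-24 - 608840076) = 19466/(-608840100) = 19466*(-1/608840100) = -9733/304420050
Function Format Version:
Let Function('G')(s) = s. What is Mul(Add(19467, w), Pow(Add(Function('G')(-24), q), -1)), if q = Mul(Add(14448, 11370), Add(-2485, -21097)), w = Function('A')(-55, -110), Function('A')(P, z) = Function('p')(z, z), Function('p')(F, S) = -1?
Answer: Rational(-9733, 304420050) ≈ -3.1972e-5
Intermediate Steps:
Function('A')(P, z) = -1
w = -1
q = -608840076 (q = Mul(25818, -23582) = -608840076)
Mul(Add(19467, w), Pow(Add(Function('G')(-24), q), -1)) = Mul(Add(19467, -1), Pow(Add(-24, -608840076), -1)) = Mul(19466, Pow(-608840100, -1)) = Mul(19466, Rational(-1, 608840100)) = Rational(-9733, 304420050)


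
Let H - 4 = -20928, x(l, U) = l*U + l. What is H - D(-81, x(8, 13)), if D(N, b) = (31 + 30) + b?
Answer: -21097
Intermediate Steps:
x(l, U) = l + U*l (x(l, U) = U*l + l = l + U*l)
D(N, b) = 61 + b
H = -20924 (H = 4 - 20928 = -20924)
H - D(-81, x(8, 13)) = -20924 - (61 + 8*(1 + 13)) = -20924 - (61 + 8*14) = -20924 - (61 + 112) = -20924 - 1*173 = -20924 - 173 = -21097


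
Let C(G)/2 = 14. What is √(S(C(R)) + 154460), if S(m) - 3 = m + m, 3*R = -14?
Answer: √154519 ≈ 393.09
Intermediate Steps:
R = -14/3 (R = (⅓)*(-14) = -14/3 ≈ -4.6667)
C(G) = 28 (C(G) = 2*14 = 28)
S(m) = 3 + 2*m (S(m) = 3 + (m + m) = 3 + 2*m)
√(S(C(R)) + 154460) = √((3 + 2*28) + 154460) = √((3 + 56) + 154460) = √(59 + 154460) = √154519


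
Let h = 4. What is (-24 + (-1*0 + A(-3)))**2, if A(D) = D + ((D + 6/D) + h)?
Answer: 784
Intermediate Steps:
A(D) = 4 + 2*D + 6/D (A(D) = D + ((D + 6/D) + 4) = D + (4 + D + 6/D) = 4 + 2*D + 6/D)
(-24 + (-1*0 + A(-3)))**2 = (-24 + (-1*0 + (4 + 2*(-3) + 6/(-3))))**2 = (-24 + (0 + (4 - 6 + 6*(-1/3))))**2 = (-24 + (0 + (4 - 6 - 2)))**2 = (-24 + (0 - 4))**2 = (-24 - 4)**2 = (-28)**2 = 784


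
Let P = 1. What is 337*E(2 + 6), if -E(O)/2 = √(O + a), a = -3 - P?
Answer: -1348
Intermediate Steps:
a = -4 (a = -3 - 1*1 = -3 - 1 = -4)
E(O) = -2*√(-4 + O) (E(O) = -2*√(O - 4) = -2*√(-4 + O))
337*E(2 + 6) = 337*(-2*√(-4 + (2 + 6))) = 337*(-2*√(-4 + 8)) = 337*(-2*√4) = 337*(-2*2) = 337*(-4) = -1348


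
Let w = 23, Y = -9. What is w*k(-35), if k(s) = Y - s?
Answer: 598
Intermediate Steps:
k(s) = -9 - s
w*k(-35) = 23*(-9 - 1*(-35)) = 23*(-9 + 35) = 23*26 = 598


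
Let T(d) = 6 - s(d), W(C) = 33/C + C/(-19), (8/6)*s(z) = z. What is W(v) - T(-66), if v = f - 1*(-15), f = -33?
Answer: -3214/57 ≈ -56.386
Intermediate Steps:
s(z) = 3*z/4
v = -18 (v = -33 - 1*(-15) = -33 + 15 = -18)
W(C) = 33/C - C/19 (W(C) = 33/C + C*(-1/19) = 33/C - C/19)
T(d) = 6 - 3*d/4
W(v) - T(-66) = (33/(-18) - 1/19*(-18)) - (6 - ¾*(-66)) = (33*(-1/18) + 18/19) - (6 + 99/2) = (-11/6 + 18/19) - 1*111/2 = -101/114 - 111/2 = -3214/57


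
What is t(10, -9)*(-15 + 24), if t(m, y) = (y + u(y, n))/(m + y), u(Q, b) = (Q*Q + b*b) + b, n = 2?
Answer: 702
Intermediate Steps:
u(Q, b) = b + Q² + b² (u(Q, b) = (Q² + b²) + b = b + Q² + b²)
t(m, y) = (6 + y + y²)/(m + y) (t(m, y) = (y + (2 + y² + 2²))/(m + y) = (y + (2 + y² + 4))/(m + y) = (y + (6 + y²))/(m + y) = (6 + y + y²)/(m + y))
t(10, -9)*(-15 + 24) = ((6 - 9 + (-9)²)/(10 - 9))*(-15 + 24) = ((6 - 9 + 81)/1)*9 = (1*78)*9 = 78*9 = 702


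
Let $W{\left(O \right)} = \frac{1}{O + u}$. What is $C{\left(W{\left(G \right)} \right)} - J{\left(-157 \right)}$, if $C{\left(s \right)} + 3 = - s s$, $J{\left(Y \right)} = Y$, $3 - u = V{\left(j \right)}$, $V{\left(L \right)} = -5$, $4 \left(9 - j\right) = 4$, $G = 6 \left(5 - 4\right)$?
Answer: $\frac{30183}{196} \approx 153.99$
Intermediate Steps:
$G = 6$ ($G = 6 \cdot 1 = 6$)
$j = 8$ ($j = 9 - 1 = 8$)
$u = 8$ ($u = 3 - -5 = 3 + 5 = 8$)
$W{\left(O \right)} = \frac{1}{8 + O}$ ($W{\left(O \right)} = \frac{1}{O + 8} = \frac{1}{8 + O}$)
$C{\left(s \right)} = -3 - s^{2}$ ($C{\left(s \right)} = -3 + - s s = -3 - s^{2}$)
$C{\left(W{\left(G \right)} \right)} - J{\left(-157 \right)} = \left(-3 - \left(\frac{1}{8 + 6}\right)^{2}\right) - -157 = \left(-3 - \left(\frac{1}{14}\right)^{2}\right) + 157 = \left(-3 - \frac{1}{196}\right) + 157 = - \frac{589}{196} + 157 = \frac{30183}{196}$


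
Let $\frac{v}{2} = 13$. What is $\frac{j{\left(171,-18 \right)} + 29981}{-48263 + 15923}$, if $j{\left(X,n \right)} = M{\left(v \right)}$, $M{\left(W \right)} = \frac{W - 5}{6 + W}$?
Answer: $- \frac{137059}{147840} \approx -0.92708$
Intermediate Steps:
$v = 26$ ($v = 2 \cdot 13 = 26$)
$M{\left(W \right)} = \frac{-5 + W}{6 + W}$
$j{\left(X,n \right)} = \frac{21}{32}$ ($j{\left(X,n \right)} = \frac{-5 + 26}{6 + 26} = \frac{1}{32} \cdot 21 = \frac{21}{32}$)
$\frac{j{\left(171,-18 \right)} + 29981}{-48263 + 15923} = \frac{\frac{21}{32} + 29981}{-48263 + 15923} = \frac{959413}{32 \left(-32340\right)} = \frac{959413}{32} \left(- \frac{1}{32340}\right) = - \frac{137059}{147840}$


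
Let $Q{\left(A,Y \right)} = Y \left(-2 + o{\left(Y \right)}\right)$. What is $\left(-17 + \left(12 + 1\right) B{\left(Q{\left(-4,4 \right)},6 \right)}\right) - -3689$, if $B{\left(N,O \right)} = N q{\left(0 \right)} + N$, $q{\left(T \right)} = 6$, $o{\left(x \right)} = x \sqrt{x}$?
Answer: $5856$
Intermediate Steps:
$o{\left(x \right)} = x^{\frac{3}{2}}$
$Q{\left(A,Y \right)} = Y \left(-2 + Y^{\frac{3}{2}}\right)$
$B{\left(N,O \right)} = 7 N$ ($B{\left(N,O \right)} = N 6 + N = 6 N + N = 7 N$)
$\left(-17 + \left(12 + 1\right) B{\left(Q{\left(-4,4 \right)},6 \right)}\right) - -3689 = \left(-17 + \left(12 + 1\right) 7 \cdot 4 \left(-2 + 4^{\frac{3}{2}}\right)\right) - -3689 = \left(-17 + 13 \cdot 7 \cdot 4 \left(-2 + 8\right)\right) + 3689 = \left(-17 + 13 \cdot 7 \cdot 4 \cdot 6\right) + 3689 = \left(-17 + 13 \cdot 7 \cdot 24\right) + 3689 = \left(-17 + 13 \cdot 168\right) + 3689 = \left(-17 + 2184\right) + 3689 = 2167 + 3689 = 5856$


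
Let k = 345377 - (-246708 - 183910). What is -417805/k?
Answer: -83561/155199 ≈ -0.53841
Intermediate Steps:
k = 775995 (k = 345377 - 1*(-430618) = 345377 + 430618 = 775995)
-417805/k = -417805/775995 = -417805*1/775995 = -83561/155199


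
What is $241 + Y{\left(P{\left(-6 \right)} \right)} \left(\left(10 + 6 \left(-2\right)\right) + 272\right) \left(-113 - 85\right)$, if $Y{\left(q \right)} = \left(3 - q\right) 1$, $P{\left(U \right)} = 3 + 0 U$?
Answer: $241$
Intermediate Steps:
$P{\left(U \right)} = 3$ ($P{\left(U \right)} = 3 + 0 = 3$)
$Y{\left(q \right)} = 3 - q$
$241 + Y{\left(P{\left(-6 \right)} \right)} \left(\left(10 + 6 \left(-2\right)\right) + 272\right) \left(-113 - 85\right) = 241 + \left(3 - 3\right) \left(\left(10 + 6 \left(-2\right)\right) + 272\right) \left(-113 - 85\right) = 241 + \left(3 - 3\right) \left(\left(10 - 12\right) + 272\right) \left(-198\right) = 241 + 0 \left(-2 + 272\right) \left(-198\right) = 241 + 0 \cdot 270 \left(-198\right) = 241 + 0 \left(-53460\right) = 241 + 0 = 241$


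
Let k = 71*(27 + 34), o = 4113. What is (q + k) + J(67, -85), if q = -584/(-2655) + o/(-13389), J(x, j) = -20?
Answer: 51081147802/11849265 ≈ 4310.9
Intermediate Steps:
k = 4331 (k = 71*61 = 4331)
q = -1033613/11849265 (q = -584/(-2655) + 4113/(-13389) = -584*(-1/2655) + 4113*(-1/13389) = 584/2655 - 1371/4463 = -1033613/11849265 ≈ -0.087230)
(q + k) + J(67, -85) = (-1033613/11849265 + 4331) - 20 = 51318133102/11849265 - 20 = 51081147802/11849265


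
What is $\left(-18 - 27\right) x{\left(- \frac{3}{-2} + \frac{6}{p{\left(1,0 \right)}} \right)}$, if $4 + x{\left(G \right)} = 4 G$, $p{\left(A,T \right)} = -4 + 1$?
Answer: $270$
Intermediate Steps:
$p{\left(A,T \right)} = -3$
$x{\left(G \right)} = -4 + 4 G$
$\left(-18 - 27\right) x{\left(- \frac{3}{-2} + \frac{6}{p{\left(1,0 \right)}} \right)} = \left(-18 - 27\right) \left(-4 + 4 \left(- \frac{3}{-2} + \frac{6}{-3}\right)\right) = - 45 \left(-4 + 4 \left(\left(-3\right) \left(- \frac{1}{2}\right) + 6 \left(- \frac{1}{3}\right)\right)\right) = - 45 \left(-4 + 4 \left(\frac{3}{2} - 2\right)\right) = - 45 \left(-4 + 4 \left(- \frac{1}{2}\right)\right) = - 45 \left(-4 - 2\right) = \left(-45\right) \left(-6\right) = 270$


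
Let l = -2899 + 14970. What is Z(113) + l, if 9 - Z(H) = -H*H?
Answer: 24849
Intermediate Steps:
Z(H) = 9 + H**2 (Z(H) = 9 - (-1)*H*H = 9 - (-1)*H**2 = 9 + H**2)
l = 12071
Z(113) + l = (9 + 113**2) + 12071 = (9 + 12769) + 12071 = 12778 + 12071 = 24849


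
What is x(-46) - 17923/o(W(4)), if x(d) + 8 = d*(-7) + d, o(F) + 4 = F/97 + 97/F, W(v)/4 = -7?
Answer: 54322144/21057 ≈ 2579.8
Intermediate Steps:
W(v) = -28 (W(v) = 4*(-7) = -28)
o(F) = -4 + 97/F + F/97 (o(F) = -4 + (F/97 + 97/F) = -4 + (97/F + F/97) = -4 + 97/F + F/97)
x(d) = -8 - 6*d (x(d) = -8 + (d*(-7) + d) = -8 + (-7*d + d) = -8 - 6*d)
x(-46) - 17923/o(W(4)) = (-8 - 6*(-46)) - 17923/(-4 + 97/(-28) + (1/97)*(-28)) = (-8 + 276) - 17923/(-4 + 97*(-1/28) - 28/97) = 268 - 17923/(-4 - 97/28 - 28/97) = 268 - 17923/(-21057/2716) = 268 - 17923*(-2716/21057) = 268 + 48678868/21057 = 54322144/21057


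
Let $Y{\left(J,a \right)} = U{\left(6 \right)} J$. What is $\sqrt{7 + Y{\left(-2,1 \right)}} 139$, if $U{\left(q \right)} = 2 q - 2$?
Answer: $139 i \sqrt{13} \approx 501.17 i$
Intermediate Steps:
$U{\left(q \right)} = -2 + 2 q$
$Y{\left(J,a \right)} = 10 J$ ($Y{\left(J,a \right)} = \left(-2 + 2 \cdot 6\right) J = \left(-2 + 12\right) J = 10 J$)
$\sqrt{7 + Y{\left(-2,1 \right)}} 139 = \sqrt{7 + 10 \left(-2\right)} 139 = \sqrt{7 - 20} \cdot 139 = \sqrt{-13} \cdot 139 = i \sqrt{13} \cdot 139 = 139 i \sqrt{13}$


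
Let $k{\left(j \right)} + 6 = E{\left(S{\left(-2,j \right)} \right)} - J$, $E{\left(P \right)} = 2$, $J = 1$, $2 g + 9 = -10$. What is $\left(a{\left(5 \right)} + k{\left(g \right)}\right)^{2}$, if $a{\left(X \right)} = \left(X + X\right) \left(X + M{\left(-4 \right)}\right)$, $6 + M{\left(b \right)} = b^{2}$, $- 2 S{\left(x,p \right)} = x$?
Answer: $21025$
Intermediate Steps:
$g = - \frac{19}{2}$ ($g = - \frac{9}{2} + \frac{1}{2} \left(-10\right) = - \frac{9}{2} - 5 = - \frac{19}{2} \approx -9.5$)
$S{\left(x,p \right)} = - \frac{x}{2}$
$M{\left(b \right)} = -6 + b^{2}$
$k{\left(j \right)} = -5$ ($k{\left(j \right)} = -6 + \left(2 - 1\right) = -6 + 1 = -5$)
$a{\left(X \right)} = 2 X \left(10 + X\right)$ ($a{\left(X \right)} = \left(X + X\right) \left(X - \left(6 - \left(-4\right)^{2}\right)\right) = 2 X \left(X + \left(-6 + 16\right)\right) = 2 X \left(X + 10\right) = 2 X \left(10 + X\right)$)
$\left(a{\left(5 \right)} + k{\left(g \right)}\right)^{2} = \left(2 \cdot 5 \left(10 + 5\right) - 5\right)^{2} = \left(2 \cdot 5 \cdot 15 - 5\right)^{2} = \left(150 - 5\right)^{2} = 145^{2} = 21025$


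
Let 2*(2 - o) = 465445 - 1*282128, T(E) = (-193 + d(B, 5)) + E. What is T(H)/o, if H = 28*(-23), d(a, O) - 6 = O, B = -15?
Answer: 28/3107 ≈ 0.0090119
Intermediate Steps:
d(a, O) = 6 + O
H = -644
T(E) = -182 + E (T(E) = (-193 + (6 + 5)) + E = (-193 + 11) + E = -182 + E)
o = -183313/2 (o = 2 - (465445 - 1*282128)/2 = 2 - (465445 - 282128)/2 = 2 - 1/2*183317 = 2 - 183317/2 = -183313/2 ≈ -91657.)
T(H)/o = (-182 - 644)/(-183313/2) = -826*(-2/183313) = 28/3107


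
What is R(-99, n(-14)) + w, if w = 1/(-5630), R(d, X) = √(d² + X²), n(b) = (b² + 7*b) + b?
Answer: -1/5630 + 3*√1873 ≈ 129.83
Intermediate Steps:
n(b) = b² + 8*b
R(d, X) = √(X² + d²)
w = -1/5630 ≈ -0.00017762
R(-99, n(-14)) + w = √((-14*(8 - 14))² + (-99)²) - 1/5630 = √((-14*(-6))² + 9801) - 1/5630 = √(84² + 9801) - 1/5630 = √(7056 + 9801) - 1/5630 = √16857 - 1/5630 = 3*√1873 - 1/5630 = -1/5630 + 3*√1873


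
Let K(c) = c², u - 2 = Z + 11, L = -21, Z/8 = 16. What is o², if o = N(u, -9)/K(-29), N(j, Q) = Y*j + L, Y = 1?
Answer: 14400/707281 ≈ 0.020360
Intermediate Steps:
Z = 128 (Z = 8*16 = 128)
u = 141 (u = 2 + (128 + 11) = 2 + 139 = 141)
N(j, Q) = -21 + j (N(j, Q) = 1*j - 21 = j - 21 = -21 + j)
o = 120/841 (o = (-21 + 141)/((-29)²) = 120/841 ≈ 0.14269)
o² = (120/841)² = 14400/707281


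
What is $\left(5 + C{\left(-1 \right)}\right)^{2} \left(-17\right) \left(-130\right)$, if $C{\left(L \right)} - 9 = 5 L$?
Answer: $179010$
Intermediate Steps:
$C{\left(L \right)} = 9 + 5 L$
$\left(5 + C{\left(-1 \right)}\right)^{2} \left(-17\right) \left(-130\right) = \left(5 + \left(9 + 5 \left(-1\right)\right)\right)^{2} \left(-17\right) \left(-130\right) = \left(5 + \left(9 - 5\right)\right)^{2} \left(-17\right) \left(-130\right) = \left(5 + 4\right)^{2} \left(-17\right) \left(-130\right) = 9^{2} \left(-17\right) \left(-130\right) = 81 \left(-17\right) \left(-130\right) = \left(-1377\right) \left(-130\right) = 179010$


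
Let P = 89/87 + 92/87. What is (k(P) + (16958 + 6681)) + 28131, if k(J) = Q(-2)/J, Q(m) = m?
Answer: 9370196/181 ≈ 51769.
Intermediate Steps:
P = 181/87 (P = 89*(1/87) + 92*(1/87) = 89/87 + 92/87 = 181/87 ≈ 2.0805)
k(J) = -2/J
(k(P) + (16958 + 6681)) + 28131 = (-2/181/87 + (16958 + 6681)) + 28131 = (-2*87/181 + 23639) + 28131 = (-174/181 + 23639) + 28131 = 4278485/181 + 28131 = 9370196/181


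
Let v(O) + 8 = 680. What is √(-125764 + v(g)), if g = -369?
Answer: 2*I*√31273 ≈ 353.68*I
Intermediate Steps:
v(O) = 672 (v(O) = -8 + 680 = 672)
√(-125764 + v(g)) = √(-125764 + 672) = √(-125092) = 2*I*√31273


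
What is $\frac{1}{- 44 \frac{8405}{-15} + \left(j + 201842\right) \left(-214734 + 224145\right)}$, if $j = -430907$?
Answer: $- \frac{3}{6467118181} \approx -4.6388 \cdot 10^{-10}$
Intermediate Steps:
$\frac{1}{- 44 \frac{8405}{-15} + \left(j + 201842\right) \left(-214734 + 224145\right)} = \frac{1}{- 44 \frac{8405}{-15} + \left(-430907 + 201842\right) \left(-214734 + 224145\right)} = \frac{1}{- 44 \cdot 8405 \left(- \frac{1}{15}\right) - 2155730715} = \frac{1}{\left(-44\right) \left(- \frac{1681}{3}\right) - 2155730715} = \frac{1}{\frac{73964}{3} - 2155730715} = \frac{1}{- \frac{6467118181}{3}} = - \frac{3}{6467118181}$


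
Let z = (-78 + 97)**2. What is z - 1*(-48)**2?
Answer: -1943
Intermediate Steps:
z = 361 (z = 19**2 = 361)
z - 1*(-48)**2 = 361 - 1*(-48)**2 = 361 - 1*2304 = 361 - 2304 = -1943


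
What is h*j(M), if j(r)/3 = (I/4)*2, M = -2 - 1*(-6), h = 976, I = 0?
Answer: 0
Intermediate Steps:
M = 4 (M = -2 + 6 = 4)
j(r) = 0 (j(r) = 3*((0/4)*2) = 3*(((¼)*0)*2) = 3*(0*2) = 3*0 = 0)
h*j(M) = 976*0 = 0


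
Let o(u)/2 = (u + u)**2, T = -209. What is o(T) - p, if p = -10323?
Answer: 359771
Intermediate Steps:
o(u) = 8*u**2 (o(u) = 2*(u + u)**2 = 2*(2*u)**2 = 2*(4*u**2) = 8*u**2)
o(T) - p = 8*(-209)**2 - 1*(-10323) = 8*43681 + 10323 = 349448 + 10323 = 359771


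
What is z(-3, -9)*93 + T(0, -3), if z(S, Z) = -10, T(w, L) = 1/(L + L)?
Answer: -5581/6 ≈ -930.17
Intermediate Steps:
T(w, L) = 1/(2*L)
z(-3, -9)*93 + T(0, -3) = -10*93 + (½)/(-3) = -930 + (½)*(-⅓) = -930 - ⅙ = -5581/6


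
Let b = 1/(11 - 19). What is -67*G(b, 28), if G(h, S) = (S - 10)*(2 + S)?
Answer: -36180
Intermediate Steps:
b = -⅛ (b = 1/(-8) = -⅛ ≈ -0.12500)
G(h, S) = (-10 + S)*(2 + S)
-67*G(b, 28) = -67*(-20 + 28² - 8*28) = -67*(-20 + 784 - 224) = -67*540 = -36180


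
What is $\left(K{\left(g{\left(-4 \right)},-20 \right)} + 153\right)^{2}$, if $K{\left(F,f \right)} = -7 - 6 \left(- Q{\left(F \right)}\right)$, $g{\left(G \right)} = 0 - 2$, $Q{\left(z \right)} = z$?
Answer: $17956$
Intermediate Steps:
$g{\left(G \right)} = -2$
$K{\left(F,f \right)} = -7 + 6 F$ ($K{\left(F,f \right)} = -7 - 6 \left(- F\right) = -7 - - 6 F = -7 + 6 F$)
$\left(K{\left(g{\left(-4 \right)},-20 \right)} + 153\right)^{2} = \left(\left(-7 + 6 \left(-2\right)\right) + 153\right)^{2} = \left(\left(-7 - 12\right) + 153\right)^{2} = \left(-19 + 153\right)^{2} = 134^{2} = 17956$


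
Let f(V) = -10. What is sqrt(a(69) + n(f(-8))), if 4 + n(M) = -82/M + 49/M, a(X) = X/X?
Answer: sqrt(30)/10 ≈ 0.54772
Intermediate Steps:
a(X) = 1
n(M) = -4 - 33/M (n(M) = -4 + (-82/M + 49/M) = -4 - 33/M)
sqrt(a(69) + n(f(-8))) = sqrt(1 + (-4 - 33/(-10))) = sqrt(1 + (-4 - 33*(-1/10))) = sqrt(1 + (-4 + 33/10)) = sqrt(1 - 7/10) = sqrt(3/10) = sqrt(30)/10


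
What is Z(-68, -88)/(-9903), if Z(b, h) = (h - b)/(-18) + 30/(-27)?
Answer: 0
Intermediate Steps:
Z(b, h) = -10/9 - h/18 + b/18 (Z(b, h) = (h - b)*(-1/18) + 30*(-1/27) = (-h/18 + b/18) - 10/9 = -10/9 - h/18 + b/18)
Z(-68, -88)/(-9903) = (-10/9 - 1/18*(-88) + (1/18)*(-68))/(-9903) = (-10/9 + 44/9 - 34/9)*(-1/9903) = 0*(-1/9903) = 0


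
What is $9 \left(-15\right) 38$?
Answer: $-5130$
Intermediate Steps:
$9 \left(-15\right) 38 = \left(-135\right) 38 = -5130$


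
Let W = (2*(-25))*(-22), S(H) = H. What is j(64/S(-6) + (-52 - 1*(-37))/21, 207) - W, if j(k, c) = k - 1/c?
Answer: -1610398/1449 ≈ -1111.4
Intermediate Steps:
W = 1100 (W = -50*(-22) = 1100)
j(64/S(-6) + (-52 - 1*(-37))/21, 207) - W = ((64/(-6) + (-52 - 1*(-37))/21) - 1/207) - 1*1100 = ((64*(-1/6) + (-52 + 37)*(1/21)) - 1*1/207) - 1100 = ((-32/3 - 15*1/21) - 1/207) - 1100 = ((-32/3 - 5/7) - 1/207) - 1100 = (-239/21 - 1/207) - 1100 = -16498/1449 - 1100 = -1610398/1449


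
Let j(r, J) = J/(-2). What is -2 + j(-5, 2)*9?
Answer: -11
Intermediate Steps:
j(r, J) = -J/2 (j(r, J) = J*(-½) = -J/2)
-2 + j(-5, 2)*9 = -2 - ½*2*9 = -2 - 1*9 = -2 - 9 = -11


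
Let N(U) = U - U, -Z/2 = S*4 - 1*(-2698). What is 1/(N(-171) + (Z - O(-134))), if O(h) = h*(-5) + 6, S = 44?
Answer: -1/6424 ≈ -0.00015567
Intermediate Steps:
O(h) = 6 - 5*h (O(h) = -5*h + 6 = 6 - 5*h)
Z = -5748 (Z = -2*(44*4 - 1*(-2698)) = -2*(176 + 2698) = -2*2874 = -5748)
N(U) = 0
1/(N(-171) + (Z - O(-134))) = 1/(0 + (-5748 - (6 - 5*(-134)))) = 1/(0 + (-5748 - (6 + 670))) = 1/(0 + (-5748 - 1*676)) = 1/(0 + (-5748 - 676)) = 1/(0 - 6424) = 1/(-6424) = -1/6424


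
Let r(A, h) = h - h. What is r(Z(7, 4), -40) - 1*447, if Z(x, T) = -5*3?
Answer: -447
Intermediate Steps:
Z(x, T) = -15
r(A, h) = 0
r(Z(7, 4), -40) - 1*447 = 0 - 1*447 = 0 - 447 = -447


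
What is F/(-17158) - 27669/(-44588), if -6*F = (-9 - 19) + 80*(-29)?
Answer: 685943897/1147561356 ≈ 0.59774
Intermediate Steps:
F = 1174/3 (F = -((-9 - 19) + 80*(-29))/6 = -(-28 - 2320)/6 = -1/6*(-2348) = 1174/3 ≈ 391.33)
F/(-17158) - 27669/(-44588) = (1174/3)/(-17158) - 27669/(-44588) = (1174/3)*(-1/17158) - 27669*(-1/44588) = -587/25737 + 27669/44588 = 685943897/1147561356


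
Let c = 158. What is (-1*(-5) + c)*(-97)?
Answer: -15811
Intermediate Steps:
(-1*(-5) + c)*(-97) = (-1*(-5) + 158)*(-97) = (5 + 158)*(-97) = 163*(-97) = -15811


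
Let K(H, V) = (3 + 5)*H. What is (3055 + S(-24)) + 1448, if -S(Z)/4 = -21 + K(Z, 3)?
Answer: 5355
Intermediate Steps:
K(H, V) = 8*H
S(Z) = 84 - 32*Z (S(Z) = -4*(-21 + 8*Z) = 84 - 32*Z)
(3055 + S(-24)) + 1448 = (3055 + (84 - 32*(-24))) + 1448 = (3055 + (84 + 768)) + 1448 = (3055 + 852) + 1448 = 3907 + 1448 = 5355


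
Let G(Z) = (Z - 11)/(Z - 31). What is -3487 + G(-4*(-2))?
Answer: -80198/23 ≈ -3486.9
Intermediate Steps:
G(Z) = (-11 + Z)/(-31 + Z)
-3487 + G(-4*(-2)) = -3487 + (-11 - 4*(-2))/(-31 - 4*(-2)) = -3487 + (-11 + 8)/(-31 + 8) = -3487 - 3/(-23) = -3487 - 1/23*(-3) = -3487 + 3/23 = -80198/23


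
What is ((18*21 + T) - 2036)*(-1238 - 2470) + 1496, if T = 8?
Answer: 6119696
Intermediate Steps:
((18*21 + T) - 2036)*(-1238 - 2470) + 1496 = ((18*21 + 8) - 2036)*(-1238 - 2470) + 1496 = ((378 + 8) - 2036)*(-3708) + 1496 = (386 - 2036)*(-3708) + 1496 = -1650*(-3708) + 1496 = 6118200 + 1496 = 6119696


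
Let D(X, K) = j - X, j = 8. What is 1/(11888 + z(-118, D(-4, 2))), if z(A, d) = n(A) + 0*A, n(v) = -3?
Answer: 1/11885 ≈ 8.4140e-5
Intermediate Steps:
D(X, K) = 8 - X
z(A, d) = -3 (z(A, d) = -3 + 0*A = -3 + 0 = -3)
1/(11888 + z(-118, D(-4, 2))) = 1/(11888 - 3) = 1/11885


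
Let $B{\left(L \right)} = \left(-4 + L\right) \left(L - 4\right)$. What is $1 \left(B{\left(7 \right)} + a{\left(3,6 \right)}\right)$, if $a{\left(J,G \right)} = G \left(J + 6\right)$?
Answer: $63$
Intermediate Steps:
$a{\left(J,G \right)} = G \left(6 + J\right)$
$B{\left(L \right)} = \left(-4 + L\right)^{2}$ ($B{\left(L \right)} = \left(-4 + L\right) \left(-4 + L\right) = \left(-4 + L\right)^{2}$)
$1 \left(B{\left(7 \right)} + a{\left(3,6 \right)}\right) = 1 \left(\left(-4 + 7\right)^{2} + 6 \left(6 + 3\right)\right) = 1 \left(3^{2} + 6 \cdot 9\right) = 1 \left(9 + 54\right) = 1 \cdot 63 = 63$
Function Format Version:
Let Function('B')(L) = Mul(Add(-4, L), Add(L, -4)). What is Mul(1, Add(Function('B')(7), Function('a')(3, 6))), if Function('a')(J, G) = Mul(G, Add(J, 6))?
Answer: 63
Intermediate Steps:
Function('a')(J, G) = Mul(G, Add(6, J))
Function('B')(L) = Pow(Add(-4, L), 2) (Function('B')(L) = Mul(Add(-4, L), Add(-4, L)) = Pow(Add(-4, L), 2))
Mul(1, Add(Function('B')(7), Function('a')(3, 6))) = Mul(1, Add(Pow(Add(-4, 7), 2), Mul(6, Add(6, 3)))) = Mul(1, Add(Pow(3, 2), Mul(6, 9))) = Mul(1, Add(9, 54)) = Mul(1, 63) = 63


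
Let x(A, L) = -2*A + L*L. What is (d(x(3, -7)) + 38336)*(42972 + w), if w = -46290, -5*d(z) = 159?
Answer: -635466678/5 ≈ -1.2709e+8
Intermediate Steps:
x(A, L) = L**2 - 2*A (x(A, L) = -2*A + L**2 = L**2 - 2*A)
d(z) = -159/5 (d(z) = -1/5*159 = -159/5)
(d(x(3, -7)) + 38336)*(42972 + w) = (-159/5 + 38336)*(42972 - 46290) = (191521/5)*(-3318) = -635466678/5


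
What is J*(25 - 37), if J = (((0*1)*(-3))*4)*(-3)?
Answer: 0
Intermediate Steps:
J = 0 (J = ((0*(-3))*4)*(-3) = (0*4)*(-3) = 0*(-3) = 0)
J*(25 - 37) = 0*(25 - 37) = 0*(-12) = 0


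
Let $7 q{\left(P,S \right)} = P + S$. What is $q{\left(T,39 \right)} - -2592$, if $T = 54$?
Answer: $\frac{18237}{7} \approx 2605.3$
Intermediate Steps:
$q{\left(P,S \right)} = \frac{P}{7} + \frac{S}{7}$ ($q{\left(P,S \right)} = \frac{P + S}{7} = \frac{P}{7} + \frac{S}{7}$)
$q{\left(T,39 \right)} - -2592 = \left(\frac{1}{7} \cdot 54 + \frac{1}{7} \cdot 39\right) - -2592 = \left(\frac{54}{7} + \frac{39}{7}\right) + 2592 = \frac{93}{7} + 2592 = \frac{18237}{7}$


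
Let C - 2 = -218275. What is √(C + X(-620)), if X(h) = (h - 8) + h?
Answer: I*√219521 ≈ 468.53*I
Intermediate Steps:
C = -218273 (C = 2 - 218275 = -218273)
X(h) = -8 + 2*h (X(h) = (-8 + h) + h = -8 + 2*h)
√(C + X(-620)) = √(-218273 + (-8 + 2*(-620))) = √(-218273 + (-8 - 1240)) = √(-218273 - 1248) = √(-219521) = I*√219521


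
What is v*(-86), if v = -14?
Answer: 1204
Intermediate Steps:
v*(-86) = -14*(-86) = 1204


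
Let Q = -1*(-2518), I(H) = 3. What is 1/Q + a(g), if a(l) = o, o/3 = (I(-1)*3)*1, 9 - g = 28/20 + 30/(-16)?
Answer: 67987/2518 ≈ 27.000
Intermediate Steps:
Q = 2518
g = 379/40 (g = 9 - (28/20 + 30/(-16)) = 9 - (28*(1/20) + 30*(-1/16)) = 9 - (7/5 - 15/8) = 9 - 1*(-19/40) = 9 + 19/40 = 379/40 ≈ 9.4750)
o = 27 (o = 3*((3*3)*1) = 3*(9*1) = 3*9 = 27)
a(l) = 27
1/Q + a(g) = 1/2518 + 27 = 67987/2518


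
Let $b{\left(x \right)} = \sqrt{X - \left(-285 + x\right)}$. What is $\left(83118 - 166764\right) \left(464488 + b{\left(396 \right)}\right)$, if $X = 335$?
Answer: $-38852563248 - 334584 \sqrt{14} \approx -3.8854 \cdot 10^{10}$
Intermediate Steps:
$b{\left(x \right)} = \sqrt{620 - x}$ ($b{\left(x \right)} = \sqrt{335 - \left(-285 + x\right)} = \sqrt{620 - x}$)
$\left(83118 - 166764\right) \left(464488 + b{\left(396 \right)}\right) = \left(83118 - 166764\right) \left(464488 + \sqrt{620 - 396}\right) = - 83646 \left(464488 + \sqrt{620 - 396}\right) = - 83646 \left(464488 + \sqrt{224}\right) = - 83646 \left(464488 + 4 \sqrt{14}\right) = -38852563248 - 334584 \sqrt{14}$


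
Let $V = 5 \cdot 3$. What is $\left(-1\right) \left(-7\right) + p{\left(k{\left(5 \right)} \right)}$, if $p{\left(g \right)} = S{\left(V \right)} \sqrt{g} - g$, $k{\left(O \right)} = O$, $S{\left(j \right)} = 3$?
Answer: $2 + 3 \sqrt{5} \approx 8.7082$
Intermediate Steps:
$V = 15$
$p{\left(g \right)} = - g + 3 \sqrt{g}$ ($p{\left(g \right)} = 3 \sqrt{g} - g = - g + 3 \sqrt{g}$)
$\left(-1\right) \left(-7\right) + p{\left(k{\left(5 \right)} \right)} = \left(-1\right) \left(-7\right) + \left(\left(-1\right) 5 + 3 \sqrt{5}\right) = 7 - \left(5 - 3 \sqrt{5}\right) = 2 + 3 \sqrt{5}$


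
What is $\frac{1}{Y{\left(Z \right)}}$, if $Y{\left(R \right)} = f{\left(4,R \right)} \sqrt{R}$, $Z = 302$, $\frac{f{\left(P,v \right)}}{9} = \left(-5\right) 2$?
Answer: $- \frac{\sqrt{302}}{27180} \approx -0.00063937$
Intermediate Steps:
$f{\left(P,v \right)} = -90$ ($f{\left(P,v \right)} = 9 \left(\left(-5\right) 2\right) = 9 \left(-10\right) = -90$)
$Y{\left(R \right)} = - 90 \sqrt{R}$
$\frac{1}{Y{\left(Z \right)}} = \frac{1}{\left(-90\right) \sqrt{302}} = - \frac{\sqrt{302}}{27180}$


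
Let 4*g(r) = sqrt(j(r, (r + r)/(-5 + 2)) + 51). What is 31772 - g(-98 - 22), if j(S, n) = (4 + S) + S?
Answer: 31772 - I*sqrt(185)/4 ≈ 31772.0 - 3.4004*I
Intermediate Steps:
j(S, n) = 4 + 2*S
g(r) = sqrt(55 + 2*r)/4 (g(r) = sqrt((4 + 2*r) + 51)/4 = sqrt(55 + 2*r)/4)
31772 - g(-98 - 22) = 31772 - sqrt(55 + 2*(-98 - 22))/4 = 31772 - sqrt(55 + 2*(-120))/4 = 31772 - sqrt(55 - 240)/4 = 31772 - sqrt(-185)/4 = 31772 - I*sqrt(185)/4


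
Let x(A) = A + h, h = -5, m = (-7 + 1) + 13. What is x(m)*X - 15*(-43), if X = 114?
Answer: 873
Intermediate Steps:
m = 7 (m = -6 + 13 = 7)
x(A) = -5 + A (x(A) = A - 5 = -5 + A)
x(m)*X - 15*(-43) = (-5 + 7)*114 - 15*(-43) = 2*114 + 645 = 228 + 645 = 873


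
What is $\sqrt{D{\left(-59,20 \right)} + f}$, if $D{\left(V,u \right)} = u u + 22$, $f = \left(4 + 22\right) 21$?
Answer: $22 \sqrt{2} \approx 31.113$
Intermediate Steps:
$f = 546$ ($f = 26 \cdot 21 = 546$)
$D{\left(V,u \right)} = 22 + u^{2}$ ($D{\left(V,u \right)} = u^{2} + 22 = 22 + u^{2}$)
$\sqrt{D{\left(-59,20 \right)} + f} = \sqrt{\left(22 + 20^{2}\right) + 546} = \sqrt{\left(22 + 400\right) + 546} = \sqrt{422 + 546} = \sqrt{968} = 22 \sqrt{2}$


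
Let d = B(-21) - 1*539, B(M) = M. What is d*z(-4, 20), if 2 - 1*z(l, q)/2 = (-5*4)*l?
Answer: 87360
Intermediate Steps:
z(l, q) = 4 + 40*l (z(l, q) = 4 - 2*(-5*4)*l = 4 - (-40)*l = 4 + 40*l)
d = -560 (d = -21 - 1*539 = -21 - 539 = -560)
d*z(-4, 20) = -560*(4 + 40*(-4)) = -560*(4 - 160) = -560*(-156) = 87360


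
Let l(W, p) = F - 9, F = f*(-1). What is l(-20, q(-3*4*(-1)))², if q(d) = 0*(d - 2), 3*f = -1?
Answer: 676/9 ≈ 75.111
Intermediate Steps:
f = -⅓ (f = (⅓)*(-1) = -⅓ ≈ -0.33333)
F = ⅓ (F = -⅓*(-1) = ⅓ ≈ 0.33333)
q(d) = 0 (q(d) = 0*(-2 + d) = 0)
l(W, p) = -26/3 (l(W, p) = ⅓ - 9 = -26/3)
l(-20, q(-3*4*(-1)))² = (-26/3)² = 676/9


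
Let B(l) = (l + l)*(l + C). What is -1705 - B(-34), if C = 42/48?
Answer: -7915/2 ≈ -3957.5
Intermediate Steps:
C = 7/8 (C = 42*(1/48) = 7/8 ≈ 0.87500)
B(l) = 2*l*(7/8 + l) (B(l) = (l + l)*(l + 7/8) = (2*l)*(7/8 + l) = 2*l*(7/8 + l))
-1705 - B(-34) = -1705 - (-34)*(7 + 8*(-34))/4 = -1705 - (-34)*(7 - 272)/4 = -1705 - (-34)*(-265)/4 = -1705 - 1*4505/2 = -1705 - 4505/2 = -7915/2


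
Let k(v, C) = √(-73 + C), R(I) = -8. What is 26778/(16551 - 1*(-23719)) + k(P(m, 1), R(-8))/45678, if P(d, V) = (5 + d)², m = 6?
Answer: 13389/20135 + 3*I/15226 ≈ 0.66496 + 0.00019703*I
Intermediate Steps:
26778/(16551 - 1*(-23719)) + k(P(m, 1), R(-8))/45678 = 26778/(16551 - 1*(-23719)) + √(-73 - 8)/45678 = 26778/(16551 + 23719) + √(-81)*(1/45678) = 26778/40270 + (9*I)*(1/45678) = 26778*(1/40270) + 3*I/15226 = 13389/20135 + 3*I/15226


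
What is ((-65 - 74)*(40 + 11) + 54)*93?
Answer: -654255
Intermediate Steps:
((-65 - 74)*(40 + 11) + 54)*93 = (-139*51 + 54)*93 = (-7089 + 54)*93 = -7035*93 = -654255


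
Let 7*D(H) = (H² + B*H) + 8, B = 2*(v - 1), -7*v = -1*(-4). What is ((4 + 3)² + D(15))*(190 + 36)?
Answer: 836652/49 ≈ 17075.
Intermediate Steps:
v = -4/7 (v = -(-1)*(-4)/7 = -⅐*4 = -4/7 ≈ -0.57143)
B = -22/7 (B = 2*(-4/7 - 1) = 2*(-11/7) = -22/7 ≈ -3.1429)
D(H) = 8/7 - 22*H/49 + H²/7 (D(H) = ((H² - 22*H/7) + 8)/7 = (8 + H² - 22*H/7)/7 = 8/7 - 22*H/49 + H²/7)
((4 + 3)² + D(15))*(190 + 36) = ((4 + 3)² + (8/7 - 22/49*15 + (⅐)*15²))*(190 + 36) = (7² + (8/7 - 330/49 + (⅐)*225))*226 = (49 + (8/7 - 330/49 + 225/7))*226 = (49 + 1301/49)*226 = (3702/49)*226 = 836652/49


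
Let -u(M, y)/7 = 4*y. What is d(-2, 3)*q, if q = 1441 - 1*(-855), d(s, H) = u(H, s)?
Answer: 128576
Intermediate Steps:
u(M, y) = -28*y
d(s, H) = -28*s
q = 2296 (q = 1441 + 855 = 2296)
d(-2, 3)*q = -28*(-2)*2296 = 56*2296 = 128576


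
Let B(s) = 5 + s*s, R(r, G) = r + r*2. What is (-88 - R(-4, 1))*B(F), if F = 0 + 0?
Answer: -380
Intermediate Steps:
R(r, G) = 3*r (R(r, G) = r + 2*r = 3*r)
F = 0
B(s) = 5 + s²
(-88 - R(-4, 1))*B(F) = (-88 - 3*(-4))*(5 + 0²) = (-88 - 1*(-12))*(5 + 0) = (-88 + 12)*5 = -76*5 = -380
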